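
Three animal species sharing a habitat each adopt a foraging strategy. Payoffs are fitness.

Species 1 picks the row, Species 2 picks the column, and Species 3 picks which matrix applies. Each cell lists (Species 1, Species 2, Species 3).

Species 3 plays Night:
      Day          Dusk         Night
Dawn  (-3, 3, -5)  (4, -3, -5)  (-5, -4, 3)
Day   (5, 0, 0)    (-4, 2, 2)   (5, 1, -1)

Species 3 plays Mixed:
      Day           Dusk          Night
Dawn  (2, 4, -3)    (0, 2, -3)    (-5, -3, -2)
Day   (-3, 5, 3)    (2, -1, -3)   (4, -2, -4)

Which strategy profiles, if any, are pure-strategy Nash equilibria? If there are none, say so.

Pure NE: (Dawn, Day, Mixed)

Check each profile: it is a Nash equilibrium iff no player can strictly gain by switching unilaterally.
(Dawn, Day, Night): Species 1 can switch to Day (-3 → 5). Not NE.
(Dawn, Day, Mixed): Species 1 gets 2, best alternative -3; Species 2 gets 4, best alternative 2; Species 3 gets -3, best alternative -5. No profitable deviation — NE.
(Dawn, Dusk, Night): Species 2 can switch to Day (-3 → 3). Not NE.
(Dawn, Dusk, Mixed): Species 1 can switch to Day (0 → 2). Not NE.
(Dawn, Night, Night): Species 1 can switch to Day (-5 → 5). Not NE.
(Dawn, Night, Mixed): Species 1 can switch to Day (-5 → 4). Not NE.
(Day, Day, Night): Species 2 can switch to Dusk (0 → 2). Not NE.
(Day, Day, Mixed): Species 1 can switch to Dawn (-3 → 2). Not NE.
(Day, Dusk, Night): Species 1 can switch to Dawn (-4 → 4). Not NE.
(The remaining 3 profiles each have a profitable deviation by the same check.)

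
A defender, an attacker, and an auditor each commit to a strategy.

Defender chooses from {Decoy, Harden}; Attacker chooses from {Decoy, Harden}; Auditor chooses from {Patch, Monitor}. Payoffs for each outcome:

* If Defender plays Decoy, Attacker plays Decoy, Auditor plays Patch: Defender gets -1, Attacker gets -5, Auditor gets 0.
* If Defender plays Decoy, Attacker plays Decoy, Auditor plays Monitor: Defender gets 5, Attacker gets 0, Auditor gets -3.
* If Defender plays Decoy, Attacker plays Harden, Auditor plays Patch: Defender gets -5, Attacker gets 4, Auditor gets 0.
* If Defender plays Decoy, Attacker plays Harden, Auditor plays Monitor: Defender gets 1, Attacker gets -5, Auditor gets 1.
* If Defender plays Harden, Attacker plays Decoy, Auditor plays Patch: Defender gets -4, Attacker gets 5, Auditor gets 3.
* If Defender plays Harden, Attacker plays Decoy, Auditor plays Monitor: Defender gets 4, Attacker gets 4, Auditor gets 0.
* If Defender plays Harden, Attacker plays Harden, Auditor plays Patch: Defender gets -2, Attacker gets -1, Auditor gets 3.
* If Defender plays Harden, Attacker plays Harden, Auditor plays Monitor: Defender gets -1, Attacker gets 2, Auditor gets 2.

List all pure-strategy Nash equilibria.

This game has no pure Nash equilibrium.

For each strategy profile, look for a profitable unilateral deviation.
(Decoy, Decoy, Patch): Attacker can switch to Harden (-5 → 4). Not NE.
(Decoy, Decoy, Monitor): Auditor can switch to Patch (-3 → 0). Not NE.
(Decoy, Harden, Patch): Defender can switch to Harden (-5 → -2). Not NE.
(Decoy, Harden, Monitor): Attacker can switch to Decoy (-5 → 0). Not NE.
(Harden, Decoy, Patch): Defender can switch to Decoy (-4 → -1). Not NE.
(Harden, Decoy, Monitor): Defender can switch to Decoy (4 → 5). Not NE.
(The remaining 2 profiles each have a profitable deviation by the same check.)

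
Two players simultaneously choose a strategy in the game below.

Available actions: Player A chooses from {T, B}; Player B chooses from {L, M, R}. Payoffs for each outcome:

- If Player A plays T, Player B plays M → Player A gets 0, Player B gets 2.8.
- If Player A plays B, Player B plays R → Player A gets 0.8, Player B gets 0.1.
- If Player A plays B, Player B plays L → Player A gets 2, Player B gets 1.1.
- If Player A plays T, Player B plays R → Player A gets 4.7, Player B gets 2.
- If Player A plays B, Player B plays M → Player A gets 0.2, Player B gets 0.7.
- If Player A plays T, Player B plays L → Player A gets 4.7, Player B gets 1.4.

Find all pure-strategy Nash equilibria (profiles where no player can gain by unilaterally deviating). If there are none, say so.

(T, L): Player B can switch to M (1.4 → 2.8). Not NE.
(T, M): Player A can switch to B (0 → 0.2). Not NE.
(T, R): Player B can switch to M (2 → 2.8). Not NE.
(B, L): Player A can switch to T (2 → 4.7). Not NE.
(B, M): Player B can switch to L (0.7 → 1.1). Not NE.
(B, R): Player A can switch to T (0.8 → 4.7). Not NE.

This game has no pure Nash equilibrium.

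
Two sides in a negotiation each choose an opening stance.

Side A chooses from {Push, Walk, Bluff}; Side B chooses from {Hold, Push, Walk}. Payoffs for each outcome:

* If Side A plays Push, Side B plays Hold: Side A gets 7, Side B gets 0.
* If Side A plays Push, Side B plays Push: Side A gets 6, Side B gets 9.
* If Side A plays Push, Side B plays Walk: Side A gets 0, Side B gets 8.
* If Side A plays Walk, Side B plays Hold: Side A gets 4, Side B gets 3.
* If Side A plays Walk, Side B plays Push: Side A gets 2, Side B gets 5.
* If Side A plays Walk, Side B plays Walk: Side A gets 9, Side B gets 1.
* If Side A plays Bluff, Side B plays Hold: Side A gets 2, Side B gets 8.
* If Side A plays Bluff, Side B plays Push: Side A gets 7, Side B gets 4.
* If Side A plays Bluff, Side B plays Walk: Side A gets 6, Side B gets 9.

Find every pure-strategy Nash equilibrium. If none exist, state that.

Side A against Hold: payoffs 7, 4, 2 → best response Push.
Side A against Push: payoffs 6, 2, 7 → best response Bluff.
Side A against Walk: payoffs 0, 9, 6 → best response Walk.
Side B against Push: payoffs 0, 9, 8 → best response Push.
Side B against Walk: payoffs 3, 5, 1 → best response Push.
Side B against Bluff: payoffs 8, 4, 9 → best response Walk.
No profile is a mutual best response for all players.

There is no pure-strategy Nash equilibrium.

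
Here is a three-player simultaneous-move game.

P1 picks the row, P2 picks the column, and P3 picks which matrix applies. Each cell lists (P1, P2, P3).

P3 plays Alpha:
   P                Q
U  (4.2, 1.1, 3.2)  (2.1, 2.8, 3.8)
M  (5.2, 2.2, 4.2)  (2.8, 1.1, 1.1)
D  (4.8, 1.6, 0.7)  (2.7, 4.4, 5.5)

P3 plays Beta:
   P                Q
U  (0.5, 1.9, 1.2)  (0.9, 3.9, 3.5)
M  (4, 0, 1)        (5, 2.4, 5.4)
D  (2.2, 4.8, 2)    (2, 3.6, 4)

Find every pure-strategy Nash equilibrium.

For each strategy profile, look for a profitable unilateral deviation.
(U, P, Alpha): P1 can switch to M (4.2 → 5.2). Not NE.
(U, P, Beta): P1 can switch to M (0.5 → 4). Not NE.
(U, Q, Alpha): P1 can switch to M (2.1 → 2.8). Not NE.
(U, Q, Beta): P1 can switch to M (0.9 → 5). Not NE.
(M, P, Alpha): P1 gets 5.2, best alternative 4.8; P2 gets 2.2, best alternative 1.1; P3 gets 4.2, best alternative 1. No profitable deviation — NE.
(M, P, Beta): P2 can switch to Q (0 → 2.4). Not NE.
(M, Q, Alpha): P2 can switch to P (1.1 → 2.2). Not NE.
(M, Q, Beta): P1 gets 5, best alternative 2; P2 gets 2.4, best alternative 0; P3 gets 5.4, best alternative 1.1. No profitable deviation — NE.
(D, P, Alpha): P1 can switch to M (4.8 → 5.2). Not NE.
(D, P, Beta): P1 can switch to M (2.2 → 4). Not NE.
(D, Q, Alpha): P1 can switch to M (2.7 → 2.8). Not NE.
(D, Q, Beta): P1 can switch to M (2 → 5). Not NE.

The pure Nash equilibria are (M, P, Alpha), (M, Q, Beta).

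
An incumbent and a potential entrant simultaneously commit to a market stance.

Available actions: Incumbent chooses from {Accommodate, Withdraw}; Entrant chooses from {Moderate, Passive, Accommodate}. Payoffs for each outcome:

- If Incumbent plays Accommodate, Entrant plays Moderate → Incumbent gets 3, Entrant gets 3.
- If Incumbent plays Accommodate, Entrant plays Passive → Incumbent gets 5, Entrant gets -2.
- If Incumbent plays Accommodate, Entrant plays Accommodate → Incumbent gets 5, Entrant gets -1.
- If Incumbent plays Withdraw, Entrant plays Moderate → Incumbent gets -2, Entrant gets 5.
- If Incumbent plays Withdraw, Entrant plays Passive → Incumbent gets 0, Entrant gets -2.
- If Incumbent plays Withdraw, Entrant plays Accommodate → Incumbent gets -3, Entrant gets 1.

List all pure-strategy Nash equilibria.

(Accommodate, Moderate)

Incumbent against Moderate: payoffs 3, -2 → best response Accommodate.
Incumbent against Passive: payoffs 5, 0 → best response Accommodate.
Incumbent against Accommodate: payoffs 5, -3 → best response Accommodate.
Entrant against Accommodate: payoffs 3, -2, -1 → best response Moderate.
Entrant against Withdraw: payoffs 5, -2, 1 → best response Moderate.
Mutual best responses: (Accommodate, Moderate).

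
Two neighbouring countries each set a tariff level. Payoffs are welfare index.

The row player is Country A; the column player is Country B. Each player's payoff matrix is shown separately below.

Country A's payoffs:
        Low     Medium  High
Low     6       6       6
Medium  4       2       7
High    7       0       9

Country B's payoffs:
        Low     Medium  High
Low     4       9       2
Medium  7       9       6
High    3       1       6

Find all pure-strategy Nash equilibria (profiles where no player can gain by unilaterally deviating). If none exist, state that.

Mark each player's best response to every combination of opponents' strategies; a profile where every player is best-responding is a pure Nash equilibrium.
Country A against Low: payoffs 6, 4, 7 → best response High.
Country A against Medium: payoffs 6, 2, 0 → best response Low.
Country A against High: payoffs 6, 7, 9 → best response High.
Country B against Low: payoffs 4, 9, 2 → best response Medium.
Country B against Medium: payoffs 7, 9, 6 → best response Medium.
Country B against High: payoffs 3, 1, 6 → best response High.
Mutual best responses: (Low, Medium); (High, High).

Pure-strategy Nash equilibria: (Low, Medium) and (High, High)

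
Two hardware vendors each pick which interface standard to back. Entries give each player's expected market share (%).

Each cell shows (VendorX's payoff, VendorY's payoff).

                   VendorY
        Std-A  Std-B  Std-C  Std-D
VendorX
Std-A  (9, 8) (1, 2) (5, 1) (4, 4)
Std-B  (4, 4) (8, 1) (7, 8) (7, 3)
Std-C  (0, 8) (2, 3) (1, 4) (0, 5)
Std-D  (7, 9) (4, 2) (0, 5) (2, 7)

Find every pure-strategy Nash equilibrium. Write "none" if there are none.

(Std-A, Std-A): VendorX gets 9, best alternative 7; VendorY gets 8, best alternative 4. No profitable deviation — NE.
(Std-A, Std-B): VendorX can switch to Std-B (1 → 8). Not NE.
(Std-A, Std-C): VendorX can switch to Std-B (5 → 7). Not NE.
(Std-A, Std-D): VendorX can switch to Std-B (4 → 7). Not NE.
(Std-B, Std-A): VendorX can switch to Std-A (4 → 9). Not NE.
(Std-B, Std-B): VendorY can switch to Std-A (1 → 4). Not NE.
(Std-B, Std-C): VendorX gets 7, best alternative 5; VendorY gets 8, best alternative 4. No profitable deviation — NE.
(Std-B, Std-D): VendorY can switch to Std-A (3 → 4). Not NE.
(Std-C, Std-A): VendorX can switch to Std-A (0 → 9). Not NE.
(Std-C, Std-B): VendorX can switch to Std-B (2 → 8). Not NE.
(The remaining 6 profiles each have a profitable deviation by the same check.)

(Std-A, Std-A); (Std-B, Std-C)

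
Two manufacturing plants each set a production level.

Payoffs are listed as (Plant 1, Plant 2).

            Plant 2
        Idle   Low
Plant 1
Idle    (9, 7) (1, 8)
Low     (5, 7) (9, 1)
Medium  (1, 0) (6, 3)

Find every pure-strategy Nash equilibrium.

For each player, find the best response to each opponent profile; mutual best responses are the pure NE.
Plant 1 against Idle: payoffs 9, 5, 1 → best response Idle.
Plant 1 against Low: payoffs 1, 9, 6 → best response Low.
Plant 2 against Idle: payoffs 7, 8 → best response Low.
Plant 2 against Low: payoffs 7, 1 → best response Idle.
Plant 2 against Medium: payoffs 0, 3 → best response Low.
No profile is a mutual best response for all players.

There is no pure-strategy Nash equilibrium.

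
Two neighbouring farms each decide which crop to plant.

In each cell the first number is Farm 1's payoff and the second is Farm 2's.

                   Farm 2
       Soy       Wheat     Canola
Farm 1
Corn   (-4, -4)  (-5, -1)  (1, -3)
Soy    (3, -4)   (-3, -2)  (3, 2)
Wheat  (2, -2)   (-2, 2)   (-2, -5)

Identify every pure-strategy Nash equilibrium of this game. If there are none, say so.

Pure-strategy Nash equilibria: (Soy, Canola); (Wheat, Wheat)

Farm 1 against Soy: payoffs -4, 3, 2 → best response Soy.
Farm 1 against Wheat: payoffs -5, -3, -2 → best response Wheat.
Farm 1 against Canola: payoffs 1, 3, -2 → best response Soy.
Farm 2 against Corn: payoffs -4, -1, -3 → best response Wheat.
Farm 2 against Soy: payoffs -4, -2, 2 → best response Canola.
Farm 2 against Wheat: payoffs -2, 2, -5 → best response Wheat.
Mutual best responses: (Soy, Canola); (Wheat, Wheat).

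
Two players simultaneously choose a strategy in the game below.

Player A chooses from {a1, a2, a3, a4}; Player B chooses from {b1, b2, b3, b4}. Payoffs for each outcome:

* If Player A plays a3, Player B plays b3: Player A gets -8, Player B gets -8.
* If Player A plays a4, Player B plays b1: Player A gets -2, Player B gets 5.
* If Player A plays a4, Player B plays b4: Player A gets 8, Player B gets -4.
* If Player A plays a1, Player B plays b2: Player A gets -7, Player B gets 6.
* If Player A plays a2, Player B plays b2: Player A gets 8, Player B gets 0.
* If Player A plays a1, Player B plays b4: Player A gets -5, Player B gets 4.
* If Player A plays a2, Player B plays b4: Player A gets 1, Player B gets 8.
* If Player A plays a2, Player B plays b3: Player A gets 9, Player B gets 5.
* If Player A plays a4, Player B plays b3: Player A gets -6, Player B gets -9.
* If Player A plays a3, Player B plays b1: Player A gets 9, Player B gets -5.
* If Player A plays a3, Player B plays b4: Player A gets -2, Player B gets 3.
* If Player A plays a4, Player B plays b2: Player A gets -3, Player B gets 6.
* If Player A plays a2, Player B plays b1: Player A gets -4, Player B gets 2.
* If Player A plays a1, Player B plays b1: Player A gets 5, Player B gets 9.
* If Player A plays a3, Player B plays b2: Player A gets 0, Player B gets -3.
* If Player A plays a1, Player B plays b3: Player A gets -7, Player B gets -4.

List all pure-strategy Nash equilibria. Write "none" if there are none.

For each strategy profile, look for a profitable unilateral deviation.
(a1, b1): Player A can switch to a3 (5 → 9). Not NE.
(a1, b2): Player A can switch to a2 (-7 → 8). Not NE.
(a1, b3): Player A can switch to a2 (-7 → 9). Not NE.
(a1, b4): Player A can switch to a2 (-5 → 1). Not NE.
(a2, b1): Player A can switch to a1 (-4 → 5). Not NE.
(a2, b2): Player B can switch to b1 (0 → 2). Not NE.
(a2, b3): Player B can switch to b4 (5 → 8). Not NE.
(a2, b4): Player A can switch to a4 (1 → 8). Not NE.
(a3, b1): Player B can switch to b2 (-5 → -3). Not NE.
(a3, b2): Player A can switch to a2 (0 → 8). Not NE.
(a3, b3): Player A can switch to a1 (-8 → -7). Not NE.
(a3, b4): Player A can switch to a2 (-2 → 1). Not NE.
(The remaining 4 profiles each have a profitable deviation by the same check.)

No pure-strategy Nash equilibrium.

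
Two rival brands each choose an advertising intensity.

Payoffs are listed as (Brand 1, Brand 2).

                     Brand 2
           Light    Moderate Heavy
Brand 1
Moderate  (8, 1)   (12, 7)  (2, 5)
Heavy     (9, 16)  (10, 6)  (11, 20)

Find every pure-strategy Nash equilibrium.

Brand 1 against Light: payoffs 8, 9 → best response Heavy.
Brand 1 against Moderate: payoffs 12, 10 → best response Moderate.
Brand 1 against Heavy: payoffs 2, 11 → best response Heavy.
Brand 2 against Moderate: payoffs 1, 7, 5 → best response Moderate.
Brand 2 against Heavy: payoffs 16, 6, 20 → best response Heavy.
Mutual best responses: (Moderate, Moderate); (Heavy, Heavy).

Pure-strategy Nash equilibria: (Moderate, Moderate); (Heavy, Heavy)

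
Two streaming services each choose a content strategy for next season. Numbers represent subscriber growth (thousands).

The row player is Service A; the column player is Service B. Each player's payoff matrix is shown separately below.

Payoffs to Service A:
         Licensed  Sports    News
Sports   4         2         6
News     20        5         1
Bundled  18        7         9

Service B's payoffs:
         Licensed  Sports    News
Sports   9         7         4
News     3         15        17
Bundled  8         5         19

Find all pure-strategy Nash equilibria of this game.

Mark each player's best response to every combination of opponents' strategies; a profile where every player is best-responding is a pure Nash equilibrium.
Service A against Licensed: payoffs 4, 20, 18 → best response News.
Service A against Sports: payoffs 2, 5, 7 → best response Bundled.
Service A against News: payoffs 6, 1, 9 → best response Bundled.
Service B against Sports: payoffs 9, 7, 4 → best response Licensed.
Service B against News: payoffs 3, 15, 17 → best response News.
Service B against Bundled: payoffs 8, 5, 19 → best response News.
Mutual best responses: (Bundled, News).

The unique pure-strategy Nash equilibrium is (Bundled, News).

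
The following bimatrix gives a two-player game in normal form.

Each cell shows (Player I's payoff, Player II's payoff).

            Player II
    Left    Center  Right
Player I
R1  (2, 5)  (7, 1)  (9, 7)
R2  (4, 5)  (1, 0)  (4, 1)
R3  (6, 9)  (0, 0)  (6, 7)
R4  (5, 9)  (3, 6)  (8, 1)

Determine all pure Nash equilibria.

(R1, Right); (R3, Left)

Player I against Left: payoffs 2, 4, 6, 5 → best response R3.
Player I against Center: payoffs 7, 1, 0, 3 → best response R1.
Player I against Right: payoffs 9, 4, 6, 8 → best response R1.
Player II against R1: payoffs 5, 1, 7 → best response Right.
Player II against R2: payoffs 5, 0, 1 → best response Left.
Player II against R3: payoffs 9, 0, 7 → best response Left.
Player II against R4: payoffs 9, 6, 1 → best response Left.
Mutual best responses: (R1, Right); (R3, Left).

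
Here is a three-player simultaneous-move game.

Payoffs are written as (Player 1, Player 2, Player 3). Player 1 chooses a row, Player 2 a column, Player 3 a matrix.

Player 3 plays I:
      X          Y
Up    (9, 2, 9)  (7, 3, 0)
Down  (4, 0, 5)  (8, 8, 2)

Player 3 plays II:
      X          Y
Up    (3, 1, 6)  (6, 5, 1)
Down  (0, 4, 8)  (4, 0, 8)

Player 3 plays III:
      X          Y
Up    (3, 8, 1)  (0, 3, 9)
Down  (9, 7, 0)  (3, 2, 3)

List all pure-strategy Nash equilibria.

Player 1 against (X, I): payoffs 9, 4 → best response Up.
Player 1 against (X, II): payoffs 3, 0 → best response Up.
Player 1 against (X, III): payoffs 3, 9 → best response Down.
Player 1 against (Y, I): payoffs 7, 8 → best response Down.
Player 1 against (Y, II): payoffs 6, 4 → best response Up.
Player 1 against (Y, III): payoffs 0, 3 → best response Down.
Player 2 against (Up, I): payoffs 2, 3 → best response Y.
Player 2 against (Up, II): payoffs 1, 5 → best response Y.
Player 2 against (Up, III): payoffs 8, 3 → best response X.
Player 2 against (Down, I): payoffs 0, 8 → best response Y.
Player 2 against (Down, II): payoffs 4, 0 → best response X.
Player 2 against (Down, III): payoffs 7, 2 → best response X.
Player 3 against (Up, X): payoffs 9, 6, 1 → best response I.
Player 3 against (Up, Y): payoffs 0, 1, 9 → best response III.
Player 3 against (Down, X): payoffs 5, 8, 0 → best response II.
Player 3 against (Down, Y): payoffs 2, 8, 3 → best response II.
No profile is a mutual best response for all players.

No pure-strategy Nash equilibrium.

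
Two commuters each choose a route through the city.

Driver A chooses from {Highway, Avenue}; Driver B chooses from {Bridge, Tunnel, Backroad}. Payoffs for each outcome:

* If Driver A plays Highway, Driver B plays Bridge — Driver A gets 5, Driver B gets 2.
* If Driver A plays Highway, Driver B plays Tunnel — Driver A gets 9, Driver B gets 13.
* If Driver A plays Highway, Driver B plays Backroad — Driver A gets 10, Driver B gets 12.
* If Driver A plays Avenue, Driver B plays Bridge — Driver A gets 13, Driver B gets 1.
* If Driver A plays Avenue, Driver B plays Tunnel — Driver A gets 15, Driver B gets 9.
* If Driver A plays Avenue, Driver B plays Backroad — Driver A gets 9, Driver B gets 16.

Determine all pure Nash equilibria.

For each player, find the best response to each opponent profile; mutual best responses are the pure NE.
Driver A against Bridge: payoffs 5, 13 → best response Avenue.
Driver A against Tunnel: payoffs 9, 15 → best response Avenue.
Driver A against Backroad: payoffs 10, 9 → best response Highway.
Driver B against Highway: payoffs 2, 13, 12 → best response Tunnel.
Driver B against Avenue: payoffs 1, 9, 16 → best response Backroad.
No profile is a mutual best response for all players.

There is no pure-strategy Nash equilibrium.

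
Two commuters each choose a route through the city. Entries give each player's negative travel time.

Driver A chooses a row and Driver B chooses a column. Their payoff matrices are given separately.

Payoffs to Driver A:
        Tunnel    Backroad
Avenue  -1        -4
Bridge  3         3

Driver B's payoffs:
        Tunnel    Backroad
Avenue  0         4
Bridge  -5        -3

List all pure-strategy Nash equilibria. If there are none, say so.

The unique pure-strategy Nash equilibrium is (Bridge, Backroad).

For each player, find the best response to each opponent profile; mutual best responses are the pure NE.
Driver A against Tunnel: payoffs -1, 3 → best response Bridge.
Driver A against Backroad: payoffs -4, 3 → best response Bridge.
Driver B against Avenue: payoffs 0, 4 → best response Backroad.
Driver B against Bridge: payoffs -5, -3 → best response Backroad.
Mutual best responses: (Bridge, Backroad).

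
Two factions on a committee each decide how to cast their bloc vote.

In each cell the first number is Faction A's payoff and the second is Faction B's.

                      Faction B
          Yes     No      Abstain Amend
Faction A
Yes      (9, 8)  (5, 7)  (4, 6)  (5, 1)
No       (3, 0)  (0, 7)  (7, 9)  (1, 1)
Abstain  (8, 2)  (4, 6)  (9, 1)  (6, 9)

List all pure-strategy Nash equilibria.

Faction A against Yes: payoffs 9, 3, 8 → best response Yes.
Faction A against No: payoffs 5, 0, 4 → best response Yes.
Faction A against Abstain: payoffs 4, 7, 9 → best response Abstain.
Faction A against Amend: payoffs 5, 1, 6 → best response Abstain.
Faction B against Yes: payoffs 8, 7, 6, 1 → best response Yes.
Faction B against No: payoffs 0, 7, 9, 1 → best response Abstain.
Faction B against Abstain: payoffs 2, 6, 1, 9 → best response Amend.
Mutual best responses: (Yes, Yes); (Abstain, Amend).

The pure Nash equilibria are (Yes, Yes) and (Abstain, Amend).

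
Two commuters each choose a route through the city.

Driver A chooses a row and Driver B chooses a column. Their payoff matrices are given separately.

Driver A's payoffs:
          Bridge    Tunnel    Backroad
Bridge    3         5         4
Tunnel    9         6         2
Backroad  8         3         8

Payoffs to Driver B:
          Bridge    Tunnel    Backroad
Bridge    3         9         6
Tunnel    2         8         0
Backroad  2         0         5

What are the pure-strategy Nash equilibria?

The pure Nash equilibria are (Tunnel, Tunnel), (Backroad, Backroad).

Mark each player's best response to every combination of opponents' strategies; a profile where every player is best-responding is a pure Nash equilibrium.
Driver A against Bridge: payoffs 3, 9, 8 → best response Tunnel.
Driver A against Tunnel: payoffs 5, 6, 3 → best response Tunnel.
Driver A against Backroad: payoffs 4, 2, 8 → best response Backroad.
Driver B against Bridge: payoffs 3, 9, 6 → best response Tunnel.
Driver B against Tunnel: payoffs 2, 8, 0 → best response Tunnel.
Driver B against Backroad: payoffs 2, 0, 5 → best response Backroad.
Mutual best responses: (Tunnel, Tunnel); (Backroad, Backroad).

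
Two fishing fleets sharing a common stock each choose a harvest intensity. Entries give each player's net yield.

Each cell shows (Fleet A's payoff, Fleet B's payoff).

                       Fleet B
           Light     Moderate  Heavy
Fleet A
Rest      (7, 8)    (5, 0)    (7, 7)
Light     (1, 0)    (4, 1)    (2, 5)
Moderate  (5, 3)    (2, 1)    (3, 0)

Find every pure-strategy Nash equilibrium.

Pure NE: (Rest, Light)

Check each profile: it is a Nash equilibrium iff no player can strictly gain by switching unilaterally.
(Rest, Light): Fleet A gets 7, best alternative 5; Fleet B gets 8, best alternative 7. No profitable deviation — NE.
(Rest, Moderate): Fleet B can switch to Light (0 → 8). Not NE.
(Rest, Heavy): Fleet B can switch to Light (7 → 8). Not NE.
(Light, Light): Fleet A can switch to Rest (1 → 7). Not NE.
(Light, Moderate): Fleet A can switch to Rest (4 → 5). Not NE.
(Light, Heavy): Fleet A can switch to Rest (2 → 7). Not NE.
(Moderate, Light): Fleet A can switch to Rest (5 → 7). Not NE.
(Moderate, Moderate): Fleet A can switch to Rest (2 → 5). Not NE.
(Moderate, Heavy): Fleet A can switch to Rest (3 → 7). Not NE.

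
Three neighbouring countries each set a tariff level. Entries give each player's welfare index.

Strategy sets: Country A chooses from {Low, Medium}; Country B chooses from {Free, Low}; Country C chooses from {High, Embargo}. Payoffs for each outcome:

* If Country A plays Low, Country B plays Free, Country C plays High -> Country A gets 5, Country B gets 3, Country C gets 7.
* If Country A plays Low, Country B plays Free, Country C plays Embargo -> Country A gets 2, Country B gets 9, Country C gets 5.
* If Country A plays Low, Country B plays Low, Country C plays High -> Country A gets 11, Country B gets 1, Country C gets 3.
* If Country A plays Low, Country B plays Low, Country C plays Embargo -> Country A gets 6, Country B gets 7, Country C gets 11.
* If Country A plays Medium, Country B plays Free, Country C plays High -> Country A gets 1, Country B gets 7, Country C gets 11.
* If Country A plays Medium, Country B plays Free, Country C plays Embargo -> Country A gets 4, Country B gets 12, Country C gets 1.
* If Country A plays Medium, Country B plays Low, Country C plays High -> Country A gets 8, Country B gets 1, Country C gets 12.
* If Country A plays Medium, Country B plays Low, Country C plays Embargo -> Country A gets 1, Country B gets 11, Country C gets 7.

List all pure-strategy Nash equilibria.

Country A against (Free, High): payoffs 5, 1 → best response Low.
Country A against (Free, Embargo): payoffs 2, 4 → best response Medium.
Country A against (Low, High): payoffs 11, 8 → best response Low.
Country A against (Low, Embargo): payoffs 6, 1 → best response Low.
Country B against (Low, High): payoffs 3, 1 → best response Free.
Country B against (Low, Embargo): payoffs 9, 7 → best response Free.
Country B against (Medium, High): payoffs 7, 1 → best response Free.
Country B against (Medium, Embargo): payoffs 12, 11 → best response Free.
Country C against (Low, Free): payoffs 7, 5 → best response High.
Country C against (Low, Low): payoffs 3, 11 → best response Embargo.
Country C against (Medium, Free): payoffs 11, 1 → best response High.
Country C against (Medium, Low): payoffs 12, 7 → best response High.
Mutual best responses: (Low, Free, High).

Pure NE: (Low, Free, High)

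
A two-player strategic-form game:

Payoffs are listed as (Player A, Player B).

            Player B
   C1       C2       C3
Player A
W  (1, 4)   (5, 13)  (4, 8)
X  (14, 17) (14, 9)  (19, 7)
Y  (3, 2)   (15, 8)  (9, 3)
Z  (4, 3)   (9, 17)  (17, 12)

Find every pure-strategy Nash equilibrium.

(X, C1), (Y, C2)

Player A against C1: payoffs 1, 14, 3, 4 → best response X.
Player A against C2: payoffs 5, 14, 15, 9 → best response Y.
Player A against C3: payoffs 4, 19, 9, 17 → best response X.
Player B against W: payoffs 4, 13, 8 → best response C2.
Player B against X: payoffs 17, 9, 7 → best response C1.
Player B against Y: payoffs 2, 8, 3 → best response C2.
Player B against Z: payoffs 3, 17, 12 → best response C2.
Mutual best responses: (X, C1); (Y, C2).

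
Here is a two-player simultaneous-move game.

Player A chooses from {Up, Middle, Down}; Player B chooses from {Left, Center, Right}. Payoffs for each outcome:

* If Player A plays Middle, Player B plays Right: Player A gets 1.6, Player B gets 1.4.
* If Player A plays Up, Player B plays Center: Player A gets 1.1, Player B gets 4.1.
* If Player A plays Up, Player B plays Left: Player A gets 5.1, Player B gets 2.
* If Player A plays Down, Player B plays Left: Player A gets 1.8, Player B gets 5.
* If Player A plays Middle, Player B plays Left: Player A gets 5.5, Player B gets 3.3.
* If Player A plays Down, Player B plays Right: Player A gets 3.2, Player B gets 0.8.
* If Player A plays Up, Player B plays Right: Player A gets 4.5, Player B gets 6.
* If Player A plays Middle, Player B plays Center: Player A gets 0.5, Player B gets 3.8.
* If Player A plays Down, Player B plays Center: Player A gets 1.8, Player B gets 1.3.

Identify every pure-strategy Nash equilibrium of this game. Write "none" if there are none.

Player A against Left: payoffs 5.1, 5.5, 1.8 → best response Middle.
Player A against Center: payoffs 1.1, 0.5, 1.8 → best response Down.
Player A against Right: payoffs 4.5, 1.6, 3.2 → best response Up.
Player B against Up: payoffs 2, 4.1, 6 → best response Right.
Player B against Middle: payoffs 3.3, 3.8, 1.4 → best response Center.
Player B against Down: payoffs 5, 1.3, 0.8 → best response Left.
Mutual best responses: (Up, Right).

(Up, Right)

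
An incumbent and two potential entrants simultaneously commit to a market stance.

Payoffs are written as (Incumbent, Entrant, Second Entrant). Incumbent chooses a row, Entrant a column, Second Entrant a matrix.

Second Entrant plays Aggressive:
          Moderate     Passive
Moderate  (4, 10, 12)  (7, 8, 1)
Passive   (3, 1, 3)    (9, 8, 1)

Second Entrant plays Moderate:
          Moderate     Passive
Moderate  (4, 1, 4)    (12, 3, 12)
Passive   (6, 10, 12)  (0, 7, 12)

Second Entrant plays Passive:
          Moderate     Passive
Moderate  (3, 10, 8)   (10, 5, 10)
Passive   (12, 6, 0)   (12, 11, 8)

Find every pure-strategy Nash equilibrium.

Check each profile: it is a Nash equilibrium iff no player can strictly gain by switching unilaterally.
(Moderate, Moderate, Aggressive): Incumbent gets 4, best alternative 3; Entrant gets 10, best alternative 8; Second Entrant gets 12, best alternative 8. No profitable deviation — NE.
(Moderate, Moderate, Moderate): Incumbent can switch to Passive (4 → 6). Not NE.
(Moderate, Moderate, Passive): Incumbent can switch to Passive (3 → 12). Not NE.
(Moderate, Passive, Aggressive): Incumbent can switch to Passive (7 → 9). Not NE.
(Moderate, Passive, Moderate): Incumbent gets 12, best alternative 0; Entrant gets 3, best alternative 1; Second Entrant gets 12, best alternative 10. No profitable deviation — NE.
(Moderate, Passive, Passive): Incumbent can switch to Passive (10 → 12). Not NE.
(Passive, Moderate, Aggressive): Incumbent can switch to Moderate (3 → 4). Not NE.
(Passive, Moderate, Moderate): Incumbent gets 6, best alternative 4; Entrant gets 10, best alternative 7; Second Entrant gets 12, best alternative 3. No profitable deviation — NE.
(Passive, Moderate, Passive): Entrant can switch to Passive (6 → 11). Not NE.
(Passive, Passive, Aggressive): Second Entrant can switch to Moderate (1 → 12). Not NE.
(Passive, Passive, Moderate): Incumbent can switch to Moderate (0 → 12). Not NE.
(The remaining 1 profile has a profitable deviation by the same check.)

(Moderate, Moderate, Aggressive); (Moderate, Passive, Moderate); (Passive, Moderate, Moderate)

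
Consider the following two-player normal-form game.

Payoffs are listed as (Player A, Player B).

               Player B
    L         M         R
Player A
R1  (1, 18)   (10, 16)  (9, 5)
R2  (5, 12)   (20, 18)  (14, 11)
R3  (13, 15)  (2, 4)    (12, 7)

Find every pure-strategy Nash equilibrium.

Mark each player's best response to every combination of opponents' strategies; a profile where every player is best-responding is a pure Nash equilibrium.
Player A against L: payoffs 1, 5, 13 → best response R3.
Player A against M: payoffs 10, 20, 2 → best response R2.
Player A against R: payoffs 9, 14, 12 → best response R2.
Player B against R1: payoffs 18, 16, 5 → best response L.
Player B against R2: payoffs 12, 18, 11 → best response M.
Player B against R3: payoffs 15, 4, 7 → best response L.
Mutual best responses: (R2, M); (R3, L).

The pure Nash equilibria are (R2, M), (R3, L).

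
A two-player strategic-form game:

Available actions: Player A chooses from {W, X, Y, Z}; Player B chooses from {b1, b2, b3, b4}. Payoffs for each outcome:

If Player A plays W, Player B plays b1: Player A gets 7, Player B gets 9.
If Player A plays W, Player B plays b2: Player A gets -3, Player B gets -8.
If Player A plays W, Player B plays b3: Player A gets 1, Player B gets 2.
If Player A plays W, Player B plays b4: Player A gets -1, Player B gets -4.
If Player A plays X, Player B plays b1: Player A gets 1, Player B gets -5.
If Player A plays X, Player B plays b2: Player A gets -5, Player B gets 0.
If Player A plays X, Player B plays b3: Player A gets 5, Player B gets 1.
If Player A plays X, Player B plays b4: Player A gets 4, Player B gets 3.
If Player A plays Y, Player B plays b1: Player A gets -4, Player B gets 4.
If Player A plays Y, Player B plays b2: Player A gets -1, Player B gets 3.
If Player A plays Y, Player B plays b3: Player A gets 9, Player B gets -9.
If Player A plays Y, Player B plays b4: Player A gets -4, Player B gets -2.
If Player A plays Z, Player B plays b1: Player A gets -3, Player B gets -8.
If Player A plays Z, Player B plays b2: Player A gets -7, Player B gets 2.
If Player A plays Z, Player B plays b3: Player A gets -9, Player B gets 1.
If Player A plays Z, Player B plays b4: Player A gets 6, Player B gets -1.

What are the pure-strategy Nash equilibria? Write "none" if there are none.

Pure NE: (W, b1)

Check each profile: it is a Nash equilibrium iff no player can strictly gain by switching unilaterally.
(W, b1): Player A gets 7, best alternative 1; Player B gets 9, best alternative 2. No profitable deviation — NE.
(W, b2): Player A can switch to Y (-3 → -1). Not NE.
(W, b3): Player A can switch to X (1 → 5). Not NE.
(W, b4): Player A can switch to X (-1 → 4). Not NE.
(X, b1): Player A can switch to W (1 → 7). Not NE.
(X, b2): Player A can switch to W (-5 → -3). Not NE.
(X, b3): Player A can switch to Y (5 → 9). Not NE.
(X, b4): Player A can switch to Z (4 → 6). Not NE.
(Y, b1): Player A can switch to W (-4 → 7). Not NE.
(Y, b2): Player B can switch to b1 (3 → 4). Not NE.
(Y, b3): Player B can switch to b1 (-9 → 4). Not NE.
(Y, b4): Player A can switch to W (-4 → -1). Not NE.
(Z, b1): Player A can switch to W (-3 → 7). Not NE.
(The remaining 3 profiles each have a profitable deviation by the same check.)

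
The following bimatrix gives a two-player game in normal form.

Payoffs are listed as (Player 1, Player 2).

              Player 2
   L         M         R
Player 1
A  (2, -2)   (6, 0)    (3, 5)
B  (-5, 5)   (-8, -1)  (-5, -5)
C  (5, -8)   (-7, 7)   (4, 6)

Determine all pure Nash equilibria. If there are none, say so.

(A, L): Player 1 can switch to C (2 → 5). Not NE.
(A, M): Player 2 can switch to R (0 → 5). Not NE.
(A, R): Player 1 can switch to C (3 → 4). Not NE.
(B, L): Player 1 can switch to A (-5 → 2). Not NE.
(B, M): Player 1 can switch to A (-8 → 6). Not NE.
(B, R): Player 1 can switch to A (-5 → 3). Not NE.
(C, L): Player 2 can switch to M (-8 → 7). Not NE.
(C, M): Player 1 can switch to A (-7 → 6). Not NE.
(C, R): Player 2 can switch to M (6 → 7). Not NE.

There is no pure-strategy Nash equilibrium.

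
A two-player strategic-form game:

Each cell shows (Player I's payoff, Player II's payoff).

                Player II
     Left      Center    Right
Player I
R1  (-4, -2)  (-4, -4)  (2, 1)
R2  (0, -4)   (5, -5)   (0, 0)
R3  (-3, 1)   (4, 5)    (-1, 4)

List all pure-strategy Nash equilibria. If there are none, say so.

(R1, Right)

Check each profile: it is a Nash equilibrium iff no player can strictly gain by switching unilaterally.
(R1, Left): Player I can switch to R2 (-4 → 0). Not NE.
(R1, Center): Player I can switch to R2 (-4 → 5). Not NE.
(R1, Right): Player I gets 2, best alternative 0; Player II gets 1, best alternative -2. No profitable deviation — NE.
(R2, Left): Player II can switch to Right (-4 → 0). Not NE.
(R2, Center): Player II can switch to Left (-5 → -4). Not NE.
(R2, Right): Player I can switch to R1 (0 → 2). Not NE.
(R3, Left): Player I can switch to R2 (-3 → 0). Not NE.
(R3, Center): Player I can switch to R2 (4 → 5). Not NE.
(R3, Right): Player I can switch to R1 (-1 → 2). Not NE.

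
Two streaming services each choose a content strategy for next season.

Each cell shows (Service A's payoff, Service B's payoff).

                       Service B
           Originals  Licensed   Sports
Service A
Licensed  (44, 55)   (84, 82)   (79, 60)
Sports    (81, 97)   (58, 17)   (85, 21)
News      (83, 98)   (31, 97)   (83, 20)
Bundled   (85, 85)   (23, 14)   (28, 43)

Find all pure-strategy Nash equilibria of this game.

The pure Nash equilibria are (Licensed, Licensed), (Bundled, Originals).

For each strategy profile, look for a profitable unilateral deviation.
(Licensed, Originals): Service A can switch to Sports (44 → 81). Not NE.
(Licensed, Licensed): Service A gets 84, best alternative 58; Service B gets 82, best alternative 60. No profitable deviation — NE.
(Licensed, Sports): Service A can switch to Sports (79 → 85). Not NE.
(Sports, Originals): Service A can switch to News (81 → 83). Not NE.
(Sports, Licensed): Service A can switch to Licensed (58 → 84). Not NE.
(Sports, Sports): Service B can switch to Originals (21 → 97). Not NE.
(News, Originals): Service A can switch to Bundled (83 → 85). Not NE.
(Bundled, Originals): Service A gets 85, best alternative 83; Service B gets 85, best alternative 43. No profitable deviation — NE.
(The remaining 4 profiles each have a profitable deviation by the same check.)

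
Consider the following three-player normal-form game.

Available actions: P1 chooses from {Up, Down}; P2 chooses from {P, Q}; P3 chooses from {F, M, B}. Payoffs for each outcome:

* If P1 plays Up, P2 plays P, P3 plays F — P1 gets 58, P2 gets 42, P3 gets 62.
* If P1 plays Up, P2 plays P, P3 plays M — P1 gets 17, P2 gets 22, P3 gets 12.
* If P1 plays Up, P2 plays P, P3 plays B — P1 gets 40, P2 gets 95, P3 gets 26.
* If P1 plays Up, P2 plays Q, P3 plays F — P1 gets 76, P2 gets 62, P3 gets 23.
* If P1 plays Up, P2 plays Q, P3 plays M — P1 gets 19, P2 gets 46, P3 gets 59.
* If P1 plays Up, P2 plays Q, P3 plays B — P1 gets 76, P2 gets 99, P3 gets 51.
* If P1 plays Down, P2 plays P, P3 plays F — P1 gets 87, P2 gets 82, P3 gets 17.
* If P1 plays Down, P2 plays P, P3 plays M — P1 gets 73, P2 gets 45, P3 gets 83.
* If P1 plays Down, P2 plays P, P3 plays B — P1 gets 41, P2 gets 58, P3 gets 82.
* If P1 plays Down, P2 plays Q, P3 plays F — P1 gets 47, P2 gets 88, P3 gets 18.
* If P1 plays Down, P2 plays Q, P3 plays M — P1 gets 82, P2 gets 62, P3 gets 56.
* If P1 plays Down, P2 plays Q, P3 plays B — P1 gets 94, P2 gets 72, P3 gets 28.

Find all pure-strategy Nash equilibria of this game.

The unique pure-strategy Nash equilibrium is (Down, Q, M).

(Up, P, F): P1 can switch to Down (58 → 87). Not NE.
(Up, P, M): P1 can switch to Down (17 → 73). Not NE.
(Up, P, B): P1 can switch to Down (40 → 41). Not NE.
(Up, Q, F): P3 can switch to M (23 → 59). Not NE.
(Up, Q, M): P1 can switch to Down (19 → 82). Not NE.
(Up, Q, B): P1 can switch to Down (76 → 94). Not NE.
(Down, P, F): P2 can switch to Q (82 → 88). Not NE.
(Down, P, M): P2 can switch to Q (45 → 62). Not NE.
(Down, Q, M): P1 gets 82, best alternative 19; P2 gets 62, best alternative 45; P3 gets 56, best alternative 28. No profitable deviation — NE.
(The remaining 3 profiles each have a profitable deviation by the same check.)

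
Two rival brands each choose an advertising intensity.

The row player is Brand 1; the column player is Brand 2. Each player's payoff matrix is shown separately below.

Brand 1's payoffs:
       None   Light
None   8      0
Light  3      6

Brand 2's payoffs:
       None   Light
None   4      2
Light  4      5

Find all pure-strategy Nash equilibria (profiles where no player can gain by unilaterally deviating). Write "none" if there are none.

Pure-strategy Nash equilibria: (None, None); (Light, Light)

(None, None): Brand 1 gets 8, best alternative 3; Brand 2 gets 4, best alternative 2. No profitable deviation — NE.
(None, Light): Brand 1 can switch to Light (0 → 6). Not NE.
(Light, None): Brand 1 can switch to None (3 → 8). Not NE.
(Light, Light): Brand 1 gets 6, best alternative 0; Brand 2 gets 5, best alternative 4. No profitable deviation — NE.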